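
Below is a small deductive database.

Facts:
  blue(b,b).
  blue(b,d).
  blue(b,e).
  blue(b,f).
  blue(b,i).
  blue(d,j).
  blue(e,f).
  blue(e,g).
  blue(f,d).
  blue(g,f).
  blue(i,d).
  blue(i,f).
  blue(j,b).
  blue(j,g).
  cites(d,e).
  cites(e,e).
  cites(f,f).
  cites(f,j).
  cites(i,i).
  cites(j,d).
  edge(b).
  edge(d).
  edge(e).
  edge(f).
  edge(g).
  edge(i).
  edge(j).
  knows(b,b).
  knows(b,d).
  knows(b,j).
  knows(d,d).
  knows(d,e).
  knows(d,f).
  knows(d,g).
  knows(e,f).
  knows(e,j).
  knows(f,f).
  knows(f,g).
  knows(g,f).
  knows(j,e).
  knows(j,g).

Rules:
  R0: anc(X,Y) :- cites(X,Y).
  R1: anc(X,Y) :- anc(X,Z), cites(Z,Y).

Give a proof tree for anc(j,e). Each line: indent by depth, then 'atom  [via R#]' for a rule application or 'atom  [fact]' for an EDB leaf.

anc(j,e)  [via R1]
  anc(j,d)  [via R0]
    cites(j,d)  [fact]
  cites(d,e)  [fact]

round 1: derive anc(d,e) via R0 from cites(d,e)
round 1: derive anc(e,e) via R0 from cites(e,e)
round 1: derive anc(f,f) via R0 from cites(f,f)
round 1: derive anc(f,j) via R0 from cites(f,j)
round 1: derive anc(i,i) via R0 from cites(i,i)
round 1: derive anc(j,d) via R0 from cites(j,d)
round 2: derive anc(f,d) via R1 from anc(f,j), cites(j,d)
round 2: derive anc(j,e) via R1 from anc(j,d), cites(d,e)
round 3: derive anc(f,e) via R1 from anc(f,d), cites(d,e)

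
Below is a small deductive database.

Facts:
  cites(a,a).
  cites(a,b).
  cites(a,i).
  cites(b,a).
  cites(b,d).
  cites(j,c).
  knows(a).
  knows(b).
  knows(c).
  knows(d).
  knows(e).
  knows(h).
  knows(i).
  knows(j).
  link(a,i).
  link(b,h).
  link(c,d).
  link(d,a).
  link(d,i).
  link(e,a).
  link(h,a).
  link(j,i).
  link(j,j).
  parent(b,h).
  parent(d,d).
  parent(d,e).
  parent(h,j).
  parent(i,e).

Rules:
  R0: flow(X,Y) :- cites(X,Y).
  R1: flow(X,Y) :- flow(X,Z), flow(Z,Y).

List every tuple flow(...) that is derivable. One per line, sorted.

flow(a,a)
flow(a,b)
flow(a,d)
flow(a,i)
flow(b,a)
flow(b,b)
flow(b,d)
flow(b,i)
flow(j,c)

round 1: derive flow(a,a) via R0 from cites(a,a)
round 1: derive flow(a,b) via R0 from cites(a,b)
round 1: derive flow(a,i) via R0 from cites(a,i)
round 1: derive flow(b,a) via R0 from cites(b,a)
round 1: derive flow(b,d) via R0 from cites(b,d)
round 1: derive flow(j,c) via R0 from cites(j,c)
round 2: derive flow(a,d) via R1 from flow(a,b), flow(b,d)
round 2: derive flow(b,b) via R1 from flow(b,a), flow(a,b)
round 2: derive flow(b,i) via R1 from flow(b,a), flow(a,i)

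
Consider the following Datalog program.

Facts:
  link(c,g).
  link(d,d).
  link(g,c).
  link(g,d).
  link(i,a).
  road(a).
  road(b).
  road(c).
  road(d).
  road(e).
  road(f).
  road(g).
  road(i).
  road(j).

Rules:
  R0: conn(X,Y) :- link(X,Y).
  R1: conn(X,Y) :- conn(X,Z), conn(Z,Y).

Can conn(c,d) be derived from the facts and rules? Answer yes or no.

round 1: derive conn(c,g) via R0 from link(c,g)
round 1: derive conn(d,d) via R0 from link(d,d)
round 1: derive conn(g,c) via R0 from link(g,c)
round 1: derive conn(g,d) via R0 from link(g,d)
round 1: derive conn(i,a) via R0 from link(i,a)
round 2: derive conn(c,c) via R1 from conn(c,g), conn(g,c)
round 2: derive conn(c,d) via R1 from conn(c,g), conn(g,d)
round 2: derive conn(g,g) via R1 from conn(g,c), conn(c,g)

yes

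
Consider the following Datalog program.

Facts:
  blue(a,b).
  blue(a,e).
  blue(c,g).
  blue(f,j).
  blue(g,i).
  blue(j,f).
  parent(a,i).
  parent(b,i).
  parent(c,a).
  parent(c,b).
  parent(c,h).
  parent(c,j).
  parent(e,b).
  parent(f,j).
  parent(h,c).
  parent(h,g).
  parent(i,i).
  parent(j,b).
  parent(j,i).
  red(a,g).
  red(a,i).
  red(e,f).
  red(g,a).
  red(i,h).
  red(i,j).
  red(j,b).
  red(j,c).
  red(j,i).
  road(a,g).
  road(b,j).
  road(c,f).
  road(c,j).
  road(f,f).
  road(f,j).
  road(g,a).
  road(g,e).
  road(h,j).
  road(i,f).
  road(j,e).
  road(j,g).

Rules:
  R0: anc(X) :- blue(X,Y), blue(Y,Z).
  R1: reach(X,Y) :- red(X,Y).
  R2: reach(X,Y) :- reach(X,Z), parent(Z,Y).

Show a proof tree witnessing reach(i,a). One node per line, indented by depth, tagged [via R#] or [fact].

round 1: derive reach(a,g) via R1 from red(a,g)
round 1: derive reach(a,i) via R1 from red(a,i)
round 1: derive reach(e,f) via R1 from red(e,f)
round 1: derive reach(g,a) via R1 from red(g,a)
round 1: derive reach(i,h) via R1 from red(i,h)
round 1: derive reach(i,j) via R1 from red(i,j)
round 1: derive reach(j,b) via R1 from red(j,b)
round 1: derive reach(j,c) via R1 from red(j,c)
round 1: derive reach(j,i) via R1 from red(j,i)
round 2: derive reach(e,j) via R2 from reach(e,f), parent(f,j)
round 2: derive reach(g,i) via R2 from reach(g,a), parent(a,i)
round 2: derive reach(i,b) via R2 from reach(i,j), parent(j,b)
round 2: derive reach(i,c) via R2 from reach(i,h), parent(h,c)
round 2: derive reach(i,g) via R2 from reach(i,h), parent(h,g)
round 2: derive reach(i,i) via R2 from reach(i,j), parent(j,i)
round 2: derive reach(j,a) via R2 from reach(j,c), parent(c,a)
round 2: derive reach(j,h) via R2 from reach(j,c), parent(c,h)
round 2: derive reach(j,j) via R2 from reach(j,c), parent(c,j)
round 3: derive reach(e,b) via R2 from reach(e,j), parent(j,b)
round 3: derive reach(e,i) via R2 from reach(e,j), parent(j,i)
round 3: derive reach(i,a) via R2 from reach(i,c), parent(c,a)
round 3: derive reach(j,g) via R2 from reach(j,h), parent(h,g)

reach(i,a)  [via R2]
  reach(i,c)  [via R2]
    reach(i,h)  [via R1]
      red(i,h)  [fact]
    parent(h,c)  [fact]
  parent(c,a)  [fact]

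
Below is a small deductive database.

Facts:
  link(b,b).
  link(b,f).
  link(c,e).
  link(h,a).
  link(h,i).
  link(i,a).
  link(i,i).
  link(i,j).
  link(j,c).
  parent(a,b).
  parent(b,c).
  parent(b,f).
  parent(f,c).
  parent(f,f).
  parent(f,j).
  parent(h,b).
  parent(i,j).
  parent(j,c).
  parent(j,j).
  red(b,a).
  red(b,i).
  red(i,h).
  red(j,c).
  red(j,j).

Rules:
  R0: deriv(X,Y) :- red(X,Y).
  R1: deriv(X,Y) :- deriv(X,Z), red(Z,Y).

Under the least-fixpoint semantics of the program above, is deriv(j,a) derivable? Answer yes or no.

round 1: derive deriv(b,a) via R0 from red(b,a)
round 1: derive deriv(b,i) via R0 from red(b,i)
round 1: derive deriv(i,h) via R0 from red(i,h)
round 1: derive deriv(j,c) via R0 from red(j,c)
round 1: derive deriv(j,j) via R0 from red(j,j)
round 2: derive deriv(b,h) via R1 from deriv(b,i), red(i,h)

no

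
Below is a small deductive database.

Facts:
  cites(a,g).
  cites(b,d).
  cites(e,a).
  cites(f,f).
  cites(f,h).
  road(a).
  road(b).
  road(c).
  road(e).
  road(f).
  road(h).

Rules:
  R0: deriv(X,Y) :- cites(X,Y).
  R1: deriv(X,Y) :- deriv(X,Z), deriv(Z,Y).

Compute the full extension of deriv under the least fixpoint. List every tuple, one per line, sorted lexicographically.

deriv(a,g)
deriv(b,d)
deriv(e,a)
deriv(e,g)
deriv(f,f)
deriv(f,h)

round 1: derive deriv(a,g) via R0 from cites(a,g)
round 1: derive deriv(b,d) via R0 from cites(b,d)
round 1: derive deriv(e,a) via R0 from cites(e,a)
round 1: derive deriv(f,f) via R0 from cites(f,f)
round 1: derive deriv(f,h) via R0 from cites(f,h)
round 2: derive deriv(e,g) via R1 from deriv(e,a), deriv(a,g)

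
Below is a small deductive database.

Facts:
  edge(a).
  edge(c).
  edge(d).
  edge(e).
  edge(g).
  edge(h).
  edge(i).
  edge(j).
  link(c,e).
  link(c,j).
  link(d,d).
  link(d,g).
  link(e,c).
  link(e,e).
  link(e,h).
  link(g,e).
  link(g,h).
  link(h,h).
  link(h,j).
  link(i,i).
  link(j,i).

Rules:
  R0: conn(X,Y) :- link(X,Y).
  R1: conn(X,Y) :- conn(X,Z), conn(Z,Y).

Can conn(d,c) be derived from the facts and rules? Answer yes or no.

yes

round 1: derive conn(c,e) via R0 from link(c,e)
round 1: derive conn(c,j) via R0 from link(c,j)
round 1: derive conn(d,d) via R0 from link(d,d)
round 1: derive conn(d,g) via R0 from link(d,g)
round 1: derive conn(e,c) via R0 from link(e,c)
round 1: derive conn(e,e) via R0 from link(e,e)
round 1: derive conn(e,h) via R0 from link(e,h)
round 1: derive conn(g,e) via R0 from link(g,e)
round 1: derive conn(g,h) via R0 from link(g,h)
round 1: derive conn(h,h) via R0 from link(h,h)
round 1: derive conn(h,j) via R0 from link(h,j)
round 1: derive conn(i,i) via R0 from link(i,i)
round 1: derive conn(j,i) via R0 from link(j,i)
round 2: derive conn(c,c) via R1 from conn(c,e), conn(e,c)
round 2: derive conn(c,h) via R1 from conn(c,e), conn(e,h)
round 2: derive conn(c,i) via R1 from conn(c,j), conn(j,i)
round 2: derive conn(d,e) via R1 from conn(d,g), conn(g,e)
round 2: derive conn(d,h) via R1 from conn(d,g), conn(g,h)
round 2: derive conn(e,j) via R1 from conn(e,c), conn(c,j)
round 2: derive conn(g,c) via R1 from conn(g,e), conn(e,c)
round 2: derive conn(g,j) via R1 from conn(g,h), conn(h,j)
round 2: derive conn(h,i) via R1 from conn(h,j), conn(j,i)
round 3: derive conn(d,c) via R1 from conn(d,e), conn(e,c)
round 3: derive conn(d,i) via R1 from conn(d,h), conn(h,i)
round 3: derive conn(d,j) via R1 from conn(d,e), conn(e,j)
round 3: derive conn(e,i) via R1 from conn(e,c), conn(c,i)
round 3: derive conn(g,i) via R1 from conn(g,c), conn(c,i)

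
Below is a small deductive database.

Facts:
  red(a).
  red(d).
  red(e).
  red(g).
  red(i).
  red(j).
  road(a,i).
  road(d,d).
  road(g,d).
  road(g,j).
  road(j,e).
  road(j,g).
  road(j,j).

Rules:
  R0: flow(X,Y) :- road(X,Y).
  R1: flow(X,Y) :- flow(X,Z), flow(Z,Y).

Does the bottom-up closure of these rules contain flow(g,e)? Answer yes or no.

yes

round 1: derive flow(a,i) via R0 from road(a,i)
round 1: derive flow(d,d) via R0 from road(d,d)
round 1: derive flow(g,d) via R0 from road(g,d)
round 1: derive flow(g,j) via R0 from road(g,j)
round 1: derive flow(j,e) via R0 from road(j,e)
round 1: derive flow(j,g) via R0 from road(j,g)
round 1: derive flow(j,j) via R0 from road(j,j)
round 2: derive flow(g,e) via R1 from flow(g,j), flow(j,e)
round 2: derive flow(g,g) via R1 from flow(g,j), flow(j,g)
round 2: derive flow(j,d) via R1 from flow(j,g), flow(g,d)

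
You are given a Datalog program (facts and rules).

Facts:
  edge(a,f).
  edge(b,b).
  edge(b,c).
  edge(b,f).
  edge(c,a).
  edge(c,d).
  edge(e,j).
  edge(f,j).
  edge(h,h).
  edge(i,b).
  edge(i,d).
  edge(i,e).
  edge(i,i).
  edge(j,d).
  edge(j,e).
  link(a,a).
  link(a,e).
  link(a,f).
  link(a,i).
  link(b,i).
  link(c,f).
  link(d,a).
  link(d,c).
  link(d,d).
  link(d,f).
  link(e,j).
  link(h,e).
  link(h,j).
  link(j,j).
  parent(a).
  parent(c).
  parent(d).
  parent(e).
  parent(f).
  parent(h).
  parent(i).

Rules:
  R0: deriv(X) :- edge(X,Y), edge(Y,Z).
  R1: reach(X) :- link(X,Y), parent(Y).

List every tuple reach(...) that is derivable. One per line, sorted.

round 1: derive reach(a) via R1 from link(a,a), parent(a)
round 1: derive reach(b) via R1 from link(b,i), parent(i)
round 1: derive reach(c) via R1 from link(c,f), parent(f)
round 1: derive reach(d) via R1 from link(d,a), parent(a)
round 1: derive reach(h) via R1 from link(h,e), parent(e)

reach(a)
reach(b)
reach(c)
reach(d)
reach(h)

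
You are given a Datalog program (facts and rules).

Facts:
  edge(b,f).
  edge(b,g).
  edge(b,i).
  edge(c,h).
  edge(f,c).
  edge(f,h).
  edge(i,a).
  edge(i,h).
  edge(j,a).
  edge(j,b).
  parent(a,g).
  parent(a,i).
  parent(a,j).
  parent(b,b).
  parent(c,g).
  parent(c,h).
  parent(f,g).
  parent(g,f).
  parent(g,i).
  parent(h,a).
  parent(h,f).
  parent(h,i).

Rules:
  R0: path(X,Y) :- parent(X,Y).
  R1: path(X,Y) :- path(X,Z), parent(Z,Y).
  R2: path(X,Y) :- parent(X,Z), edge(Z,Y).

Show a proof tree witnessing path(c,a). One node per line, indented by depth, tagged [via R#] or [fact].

round 1: derive path(a,g) via R0 from parent(a,g)
round 1: derive path(a,i) via R0 from parent(a,i)
round 1: derive path(a,j) via R0 from parent(a,j)
round 1: derive path(b,b) via R0 from parent(b,b)
round 1: derive path(c,g) via R0 from parent(c,g)
round 1: derive path(c,h) via R0 from parent(c,h)
round 1: derive path(f,g) via R0 from parent(f,g)
round 1: derive path(g,f) via R0 from parent(g,f)
round 1: derive path(g,i) via R0 from parent(g,i)
round 1: derive path(h,a) via R0 from parent(h,a)
round 1: derive path(h,f) via R0 from parent(h,f)
round 1: derive path(h,i) via R0 from parent(h,i)
round 1: derive path(a,a) via R2 from parent(a,i), edge(i,a)
round 1: derive path(a,b) via R2 from parent(a,j), edge(j,b)
round 1: derive path(a,h) via R2 from parent(a,i), edge(i,h)
round 1: derive path(b,f) via R2 from parent(b,b), edge(b,f)
round 1: derive path(b,g) via R2 from parent(b,b), edge(b,g)
round 1: derive path(b,i) via R2 from parent(b,b), edge(b,i)
round 1: derive path(g,a) via R2 from parent(g,i), edge(i,a)
round 1: derive path(g,c) via R2 from parent(g,f), edge(f,c)
round 1: derive path(g,h) via R2 from parent(g,f), edge(f,h)
round 1: derive path(h,c) via R2 from parent(h,f), edge(f,c)
round 1: derive path(h,h) via R2 from parent(h,f), edge(f,h)
round 2: derive path(a,f) via R1 from path(a,g), parent(g,f)
round 2: derive path(c,a) via R1 from path(c,h), parent(h,a)
round 2: derive path(c,f) via R1 from path(c,g), parent(g,f)
round 2: derive path(c,i) via R1 from path(c,g), parent(g,i)
round 2: derive path(f,f) via R1 from path(f,g), parent(g,f)
round 2: derive path(f,i) via R1 from path(f,g), parent(g,i)
round 2: derive path(g,g) via R1 from path(g,a), parent(a,g)
round 2: derive path(g,j) via R1 from path(g,a), parent(a,j)
round 2: derive path(h,g) via R1 from path(h,a), parent(a,g)
round 2: derive path(h,j) via R1 from path(h,a), parent(a,j)
round 3: derive path(c,j) via R1 from path(c,a), parent(a,j)

path(c,a)  [via R1]
  path(c,h)  [via R0]
    parent(c,h)  [fact]
  parent(h,a)  [fact]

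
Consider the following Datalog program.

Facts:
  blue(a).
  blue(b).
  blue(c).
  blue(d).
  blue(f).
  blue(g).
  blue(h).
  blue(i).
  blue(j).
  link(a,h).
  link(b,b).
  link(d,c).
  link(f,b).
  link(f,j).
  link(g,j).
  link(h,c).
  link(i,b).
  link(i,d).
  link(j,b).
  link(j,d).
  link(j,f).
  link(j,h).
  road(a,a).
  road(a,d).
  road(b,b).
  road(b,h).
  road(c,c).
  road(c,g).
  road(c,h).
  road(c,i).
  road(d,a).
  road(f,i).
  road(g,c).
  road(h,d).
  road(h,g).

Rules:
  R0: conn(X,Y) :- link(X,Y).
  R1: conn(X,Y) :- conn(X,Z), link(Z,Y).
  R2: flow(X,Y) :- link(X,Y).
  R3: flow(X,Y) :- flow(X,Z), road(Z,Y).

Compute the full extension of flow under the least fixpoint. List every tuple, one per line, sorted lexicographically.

flow(a,a)
flow(a,c)
flow(a,d)
flow(a,g)
flow(a,h)
flow(a,i)
flow(b,a)
flow(b,b)
flow(b,c)
flow(b,d)
flow(b,g)
flow(b,h)
flow(b,i)
flow(d,a)
flow(d,c)
flow(d,d)
flow(d,g)
flow(d,h)
flow(d,i)
flow(f,a)
flow(f,b)
flow(f,c)
flow(f,d)
flow(f,g)
flow(f,h)
flow(f,i)
flow(f,j)
flow(g,j)
flow(h,a)
flow(h,c)
flow(h,d)
flow(h,g)
flow(h,h)
flow(h,i)
flow(i,a)
flow(i,b)
flow(i,c)
flow(i,d)
flow(i,g)
flow(i,h)
flow(i,i)
flow(j,a)
flow(j,b)
flow(j,c)
flow(j,d)
flow(j,f)
flow(j,g)
flow(j,h)
flow(j,i)

round 1: derive flow(a,h) via R2 from link(a,h)
round 1: derive flow(b,b) via R2 from link(b,b)
round 1: derive flow(d,c) via R2 from link(d,c)
round 1: derive flow(f,b) via R2 from link(f,b)
round 1: derive flow(f,j) via R2 from link(f,j)
round 1: derive flow(g,j) via R2 from link(g,j)
round 1: derive flow(h,c) via R2 from link(h,c)
round 1: derive flow(i,b) via R2 from link(i,b)
round 1: derive flow(i,d) via R2 from link(i,d)
round 1: derive flow(j,b) via R2 from link(j,b)
round 1: derive flow(j,d) via R2 from link(j,d)
round 1: derive flow(j,f) via R2 from link(j,f)
round 1: derive flow(j,h) via R2 from link(j,h)
round 2: derive flow(a,d) via R3 from flow(a,h), road(h,d)
round 2: derive flow(a,g) via R3 from flow(a,h), road(h,g)
round 2: derive flow(b,h) via R3 from flow(b,b), road(b,h)
round 2: derive flow(d,g) via R3 from flow(d,c), road(c,g)
round 2: derive flow(d,h) via R3 from flow(d,c), road(c,h)
round 2: derive flow(d,i) via R3 from flow(d,c), road(c,i)
round 2: derive flow(f,h) via R3 from flow(f,b), road(b,h)
round 2: derive flow(h,g) via R3 from flow(h,c), road(c,g)
round 2: derive flow(h,h) via R3 from flow(h,c), road(c,h)
round 2: derive flow(h,i) via R3 from flow(h,c), road(c,i)
round 2: derive flow(i,a) via R3 from flow(i,d), road(d,a)
round 2: derive flow(i,h) via R3 from flow(i,b), road(b,h)
round 2: derive flow(j,a) via R3 from flow(j,d), road(d,a)
round 2: derive flow(j,g) via R3 from flow(j,h), road(h,g)
round 2: derive flow(j,i) via R3 from flow(j,f), road(f,i)
round 3: derive flow(a,a) via R3 from flow(a,d), road(d,a)
round 3: derive flow(a,c) via R3 from flow(a,g), road(g,c)
round 3: derive flow(b,d) via R3 from flow(b,h), road(h,d)
round 3: derive flow(b,g) via R3 from flow(b,h), road(h,g)
round 3: derive flow(d,d) via R3 from flow(d,h), road(h,d)
round 3: derive flow(f,d) via R3 from flow(f,h), road(h,d)
round 3: derive flow(f,g) via R3 from flow(f,h), road(h,g)
round 3: derive flow(h,d) via R3 from flow(h,h), road(h,d)
round 3: derive flow(i,g) via R3 from flow(i,h), road(h,g)
round 3: derive flow(j,c) via R3 from flow(j,g), road(g,c)
round 4: derive flow(a,i) via R3 from flow(a,c), road(c,i)
round 4: derive flow(b,a) via R3 from flow(b,d), road(d,a)
round 4: derive flow(b,c) via R3 from flow(b,g), road(g,c)
round 4: derive flow(d,a) via R3 from flow(d,d), road(d,a)
round 4: derive flow(f,a) via R3 from flow(f,d), road(d,a)
round 4: derive flow(f,c) via R3 from flow(f,g), road(g,c)
round 4: derive flow(h,a) via R3 from flow(h,d), road(d,a)
round 4: derive flow(i,c) via R3 from flow(i,g), road(g,c)
round 5: derive flow(b,i) via R3 from flow(b,c), road(c,i)
round 5: derive flow(f,i) via R3 from flow(f,c), road(c,i)
round 5: derive flow(i,i) via R3 from flow(i,c), road(c,i)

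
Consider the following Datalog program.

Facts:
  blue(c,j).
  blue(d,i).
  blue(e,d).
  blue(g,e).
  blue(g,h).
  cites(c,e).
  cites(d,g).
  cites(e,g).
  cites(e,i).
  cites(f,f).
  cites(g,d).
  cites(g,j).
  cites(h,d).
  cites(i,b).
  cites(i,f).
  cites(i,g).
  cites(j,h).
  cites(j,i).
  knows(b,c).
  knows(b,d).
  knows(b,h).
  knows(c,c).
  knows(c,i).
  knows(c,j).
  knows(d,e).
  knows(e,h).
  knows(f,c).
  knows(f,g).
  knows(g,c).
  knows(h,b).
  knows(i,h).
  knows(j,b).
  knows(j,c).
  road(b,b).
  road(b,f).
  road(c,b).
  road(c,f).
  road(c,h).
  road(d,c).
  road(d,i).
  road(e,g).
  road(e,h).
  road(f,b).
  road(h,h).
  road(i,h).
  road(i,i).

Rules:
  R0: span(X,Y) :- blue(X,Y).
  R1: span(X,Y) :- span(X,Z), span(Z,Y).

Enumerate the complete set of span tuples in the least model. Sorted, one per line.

round 1: derive span(c,j) via R0 from blue(c,j)
round 1: derive span(d,i) via R0 from blue(d,i)
round 1: derive span(e,d) via R0 from blue(e,d)
round 1: derive span(g,e) via R0 from blue(g,e)
round 1: derive span(g,h) via R0 from blue(g,h)
round 2: derive span(e,i) via R1 from span(e,d), span(d,i)
round 2: derive span(g,d) via R1 from span(g,e), span(e,d)
round 3: derive span(g,i) via R1 from span(g,d), span(d,i)

span(c,j)
span(d,i)
span(e,d)
span(e,i)
span(g,d)
span(g,e)
span(g,h)
span(g,i)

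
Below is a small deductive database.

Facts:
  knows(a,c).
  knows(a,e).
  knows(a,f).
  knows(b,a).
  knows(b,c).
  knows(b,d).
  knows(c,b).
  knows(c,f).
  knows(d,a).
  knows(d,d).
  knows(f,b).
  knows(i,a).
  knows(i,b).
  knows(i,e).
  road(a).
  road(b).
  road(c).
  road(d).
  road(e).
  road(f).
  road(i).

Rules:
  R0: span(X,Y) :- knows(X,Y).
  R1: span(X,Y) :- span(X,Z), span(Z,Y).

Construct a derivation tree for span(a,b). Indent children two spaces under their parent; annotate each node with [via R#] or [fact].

round 1: derive span(a,c) via R0 from knows(a,c)
round 1: derive span(a,e) via R0 from knows(a,e)
round 1: derive span(a,f) via R0 from knows(a,f)
round 1: derive span(b,a) via R0 from knows(b,a)
round 1: derive span(b,c) via R0 from knows(b,c)
round 1: derive span(b,d) via R0 from knows(b,d)
round 1: derive span(c,b) via R0 from knows(c,b)
round 1: derive span(c,f) via R0 from knows(c,f)
round 1: derive span(d,a) via R0 from knows(d,a)
round 1: derive span(d,d) via R0 from knows(d,d)
round 1: derive span(f,b) via R0 from knows(f,b)
round 1: derive span(i,a) via R0 from knows(i,a)
round 1: derive span(i,b) via R0 from knows(i,b)
round 1: derive span(i,e) via R0 from knows(i,e)
round 2: derive span(a,b) via R1 from span(a,c), span(c,b)
round 2: derive span(b,b) via R1 from span(b,c), span(c,b)
round 2: derive span(b,e) via R1 from span(b,a), span(a,e)
round 2: derive span(b,f) via R1 from span(b,a), span(a,f)
round 2: derive span(c,a) via R1 from span(c,b), span(b,a)
round 2: derive span(c,c) via R1 from span(c,b), span(b,c)
round 2: derive span(c,d) via R1 from span(c,b), span(b,d)
round 2: derive span(d,c) via R1 from span(d,a), span(a,c)
round 2: derive span(d,e) via R1 from span(d,a), span(a,e)
round 2: derive span(d,f) via R1 from span(d,a), span(a,f)
round 2: derive span(f,a) via R1 from span(f,b), span(b,a)
round 2: derive span(f,c) via R1 from span(f,b), span(b,c)
round 2: derive span(f,d) via R1 from span(f,b), span(b,d)
round 2: derive span(i,c) via R1 from span(i,a), span(a,c)
round 2: derive span(i,d) via R1 from span(i,b), span(b,d)
round 2: derive span(i,f) via R1 from span(i,a), span(a,f)
round 3: derive span(a,a) via R1 from span(a,b), span(b,a)
round 3: derive span(a,d) via R1 from span(a,b), span(b,d)
round 3: derive span(c,e) via R1 from span(c,a), span(a,e)
round 3: derive span(d,b) via R1 from span(d,a), span(a,b)
round 3: derive span(f,e) via R1 from span(f,a), span(a,e)
round 3: derive span(f,f) via R1 from span(f,a), span(a,f)

span(a,b)  [via R1]
  span(a,c)  [via R0]
    knows(a,c)  [fact]
  span(c,b)  [via R0]
    knows(c,b)  [fact]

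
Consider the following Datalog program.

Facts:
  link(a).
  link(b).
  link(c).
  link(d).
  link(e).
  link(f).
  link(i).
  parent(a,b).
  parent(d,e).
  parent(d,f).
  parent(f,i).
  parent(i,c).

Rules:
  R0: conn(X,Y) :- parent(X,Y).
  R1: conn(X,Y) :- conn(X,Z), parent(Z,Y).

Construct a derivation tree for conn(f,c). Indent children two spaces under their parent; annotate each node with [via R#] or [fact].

conn(f,c)  [via R1]
  conn(f,i)  [via R0]
    parent(f,i)  [fact]
  parent(i,c)  [fact]

round 1: derive conn(a,b) via R0 from parent(a,b)
round 1: derive conn(d,e) via R0 from parent(d,e)
round 1: derive conn(d,f) via R0 from parent(d,f)
round 1: derive conn(f,i) via R0 from parent(f,i)
round 1: derive conn(i,c) via R0 from parent(i,c)
round 2: derive conn(d,i) via R1 from conn(d,f), parent(f,i)
round 2: derive conn(f,c) via R1 from conn(f,i), parent(i,c)
round 3: derive conn(d,c) via R1 from conn(d,i), parent(i,c)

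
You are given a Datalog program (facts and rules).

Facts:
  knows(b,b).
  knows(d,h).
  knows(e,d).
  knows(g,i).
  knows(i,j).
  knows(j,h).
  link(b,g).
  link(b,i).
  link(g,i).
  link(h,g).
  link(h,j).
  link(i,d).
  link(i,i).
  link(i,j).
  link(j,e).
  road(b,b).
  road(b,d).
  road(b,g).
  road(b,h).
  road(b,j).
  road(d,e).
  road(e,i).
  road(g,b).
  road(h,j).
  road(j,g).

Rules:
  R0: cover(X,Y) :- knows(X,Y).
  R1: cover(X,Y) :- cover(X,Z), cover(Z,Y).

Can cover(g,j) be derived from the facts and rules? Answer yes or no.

round 1: derive cover(b,b) via R0 from knows(b,b)
round 1: derive cover(d,h) via R0 from knows(d,h)
round 1: derive cover(e,d) via R0 from knows(e,d)
round 1: derive cover(g,i) via R0 from knows(g,i)
round 1: derive cover(i,j) via R0 from knows(i,j)
round 1: derive cover(j,h) via R0 from knows(j,h)
round 2: derive cover(e,h) via R1 from cover(e,d), cover(d,h)
round 2: derive cover(g,j) via R1 from cover(g,i), cover(i,j)
round 2: derive cover(i,h) via R1 from cover(i,j), cover(j,h)
round 3: derive cover(g,h) via R1 from cover(g,i), cover(i,h)

yes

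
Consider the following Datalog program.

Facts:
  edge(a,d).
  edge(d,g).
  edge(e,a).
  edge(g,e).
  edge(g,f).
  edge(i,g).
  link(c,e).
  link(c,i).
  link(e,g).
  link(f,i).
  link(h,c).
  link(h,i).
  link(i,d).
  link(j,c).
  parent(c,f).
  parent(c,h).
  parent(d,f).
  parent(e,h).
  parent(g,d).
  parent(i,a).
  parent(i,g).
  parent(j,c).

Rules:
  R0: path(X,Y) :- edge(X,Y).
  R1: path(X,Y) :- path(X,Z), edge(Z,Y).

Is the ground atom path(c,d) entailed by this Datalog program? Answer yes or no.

no

round 1: derive path(a,d) via R0 from edge(a,d)
round 1: derive path(d,g) via R0 from edge(d,g)
round 1: derive path(e,a) via R0 from edge(e,a)
round 1: derive path(g,e) via R0 from edge(g,e)
round 1: derive path(g,f) via R0 from edge(g,f)
round 1: derive path(i,g) via R0 from edge(i,g)
round 2: derive path(a,g) via R1 from path(a,d), edge(d,g)
round 2: derive path(d,e) via R1 from path(d,g), edge(g,e)
round 2: derive path(d,f) via R1 from path(d,g), edge(g,f)
round 2: derive path(e,d) via R1 from path(e,a), edge(a,d)
round 2: derive path(g,a) via R1 from path(g,e), edge(e,a)
round 2: derive path(i,e) via R1 from path(i,g), edge(g,e)
round 2: derive path(i,f) via R1 from path(i,g), edge(g,f)
round 3: derive path(a,e) via R1 from path(a,g), edge(g,e)
round 3: derive path(a,f) via R1 from path(a,g), edge(g,f)
round 3: derive path(d,a) via R1 from path(d,e), edge(e,a)
round 3: derive path(e,g) via R1 from path(e,d), edge(d,g)
round 3: derive path(g,d) via R1 from path(g,a), edge(a,d)
round 3: derive path(i,a) via R1 from path(i,e), edge(e,a)
round 4: derive path(a,a) via R1 from path(a,e), edge(e,a)
round 4: derive path(d,d) via R1 from path(d,a), edge(a,d)
round 4: derive path(e,e) via R1 from path(e,g), edge(g,e)
round 4: derive path(e,f) via R1 from path(e,g), edge(g,f)
round 4: derive path(g,g) via R1 from path(g,d), edge(d,g)
round 4: derive path(i,d) via R1 from path(i,a), edge(a,d)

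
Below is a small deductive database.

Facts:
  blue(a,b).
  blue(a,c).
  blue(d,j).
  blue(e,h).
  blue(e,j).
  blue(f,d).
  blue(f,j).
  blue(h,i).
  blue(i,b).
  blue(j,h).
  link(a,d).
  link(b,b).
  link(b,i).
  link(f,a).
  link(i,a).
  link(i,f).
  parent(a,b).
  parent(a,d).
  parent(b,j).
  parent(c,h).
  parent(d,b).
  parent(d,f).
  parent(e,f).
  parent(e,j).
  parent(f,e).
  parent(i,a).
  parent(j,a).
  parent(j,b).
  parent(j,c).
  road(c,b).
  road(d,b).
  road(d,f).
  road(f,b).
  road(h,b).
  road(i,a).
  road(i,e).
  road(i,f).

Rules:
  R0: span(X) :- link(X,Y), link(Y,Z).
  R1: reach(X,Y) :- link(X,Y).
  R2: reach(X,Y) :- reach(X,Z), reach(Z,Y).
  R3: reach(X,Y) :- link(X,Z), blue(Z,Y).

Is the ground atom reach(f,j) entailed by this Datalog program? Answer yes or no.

yes

round 1: derive reach(a,d) via R1 from link(a,d)
round 1: derive reach(b,b) via R1 from link(b,b)
round 1: derive reach(b,i) via R1 from link(b,i)
round 1: derive reach(f,a) via R1 from link(f,a)
round 1: derive reach(i,a) via R1 from link(i,a)
round 1: derive reach(i,f) via R1 from link(i,f)
round 1: derive reach(a,j) via R3 from link(a,d), blue(d,j)
round 1: derive reach(f,b) via R3 from link(f,a), blue(a,b)
round 1: derive reach(f,c) via R3 from link(f,a), blue(a,c)
round 1: derive reach(i,b) via R3 from link(i,a), blue(a,b)
round 1: derive reach(i,c) via R3 from link(i,a), blue(a,c)
round 1: derive reach(i,d) via R3 from link(i,f), blue(f,d)
round 1: derive reach(i,j) via R3 from link(i,f), blue(f,j)
round 2: derive reach(b,a) via R2 from reach(b,i), reach(i,a)
round 2: derive reach(b,c) via R2 from reach(b,i), reach(i,c)
round 2: derive reach(b,d) via R2 from reach(b,i), reach(i,d)
round 2: derive reach(b,f) via R2 from reach(b,i), reach(i,f)
round 2: derive reach(b,j) via R2 from reach(b,i), reach(i,j)
round 2: derive reach(f,d) via R2 from reach(f,a), reach(a,d)
round 2: derive reach(f,i) via R2 from reach(f,b), reach(b,i)
round 2: derive reach(f,j) via R2 from reach(f,a), reach(a,j)
round 2: derive reach(i,i) via R2 from reach(i,b), reach(b,i)
round 3: derive reach(f,f) via R2 from reach(f,b), reach(b,f)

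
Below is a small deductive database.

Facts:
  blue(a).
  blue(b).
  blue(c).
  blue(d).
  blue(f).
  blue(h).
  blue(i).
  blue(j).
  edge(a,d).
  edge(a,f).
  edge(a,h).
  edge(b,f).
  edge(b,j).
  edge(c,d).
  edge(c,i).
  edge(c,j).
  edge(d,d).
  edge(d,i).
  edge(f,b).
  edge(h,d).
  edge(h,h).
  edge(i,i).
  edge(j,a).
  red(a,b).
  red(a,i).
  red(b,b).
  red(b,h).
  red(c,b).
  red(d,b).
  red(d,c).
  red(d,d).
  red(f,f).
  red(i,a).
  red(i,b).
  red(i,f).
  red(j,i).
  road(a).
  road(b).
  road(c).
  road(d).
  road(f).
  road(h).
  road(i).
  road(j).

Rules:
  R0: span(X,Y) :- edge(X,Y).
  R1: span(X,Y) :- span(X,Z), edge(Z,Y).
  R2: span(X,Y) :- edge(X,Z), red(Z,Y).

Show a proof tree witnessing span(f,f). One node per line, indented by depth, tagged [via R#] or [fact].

round 1: derive span(a,d) via R0 from edge(a,d)
round 1: derive span(a,f) via R0 from edge(a,f)
round 1: derive span(a,h) via R0 from edge(a,h)
round 1: derive span(b,f) via R0 from edge(b,f)
round 1: derive span(b,j) via R0 from edge(b,j)
round 1: derive span(c,d) via R0 from edge(c,d)
round 1: derive span(c,i) via R0 from edge(c,i)
round 1: derive span(c,j) via R0 from edge(c,j)
round 1: derive span(d,d) via R0 from edge(d,d)
round 1: derive span(d,i) via R0 from edge(d,i)
round 1: derive span(f,b) via R0 from edge(f,b)
round 1: derive span(h,d) via R0 from edge(h,d)
round 1: derive span(h,h) via R0 from edge(h,h)
round 1: derive span(i,i) via R0 from edge(i,i)
round 1: derive span(j,a) via R0 from edge(j,a)
round 1: derive span(a,b) via R2 from edge(a,d), red(d,b)
round 1: derive span(a,c) via R2 from edge(a,d), red(d,c)
round 1: derive span(b,i) via R2 from edge(b,j), red(j,i)
round 1: derive span(c,a) via R2 from edge(c,i), red(i,a)
round 1: derive span(c,b) via R2 from edge(c,d), red(d,b)
round 1: derive span(c,c) via R2 from edge(c,d), red(d,c)
round 1: derive span(c,f) via R2 from edge(c,i), red(i,f)
round 1: derive span(d,a) via R2 from edge(d,i), red(i,a)
round 1: derive span(d,b) via R2 from edge(d,d), red(d,b)
round 1: derive span(d,c) via R2 from edge(d,d), red(d,c)
round 1: derive span(d,f) via R2 from edge(d,i), red(i,f)
round 1: derive span(f,h) via R2 from edge(f,b), red(b,h)
round 1: derive span(h,b) via R2 from edge(h,d), red(d,b)
round 1: derive span(h,c) via R2 from edge(h,d), red(d,c)
round 1: derive span(i,a) via R2 from edge(i,i), red(i,a)
round 1: derive span(i,b) via R2 from edge(i,i), red(i,b)
round 1: derive span(i,f) via R2 from edge(i,i), red(i,f)
round 1: derive span(j,b) via R2 from edge(j,a), red(a,b)
round 1: derive span(j,i) via R2 from edge(j,a), red(a,i)
round 2: derive span(a,i) via R1 from span(a,c), edge(c,i)
round 2: derive span(a,j) via R1 from span(a,b), edge(b,j)
round 2: derive span(b,a) via R1 from span(b,j), edge(j,a)
round 2: derive span(b,b) via R1 from span(b,f), edge(f,b)
round 2: derive span(c,h) via R1 from span(c,a), edge(a,h)
round 2: derive span(d,h) via R1 from span(d,a), edge(a,h)
round 2: derive span(d,j) via R1 from span(d,b), edge(b,j)
round 2: derive span(f,d) via R1 from span(f,h), edge(h,d)
round 2: derive span(f,f) via R1 from span(f,b), edge(b,f)
round 2: derive span(f,j) via R1 from span(f,b), edge(b,j)
round 2: derive span(h,f) via R1 from span(h,b), edge(b,f)
round 2: derive span(h,i) via R1 from span(h,c), edge(c,i)
round 2: derive span(h,j) via R1 from span(h,b), edge(b,j)
round 2: derive span(i,d) via R1 from span(i,a), edge(a,d)
round 2: derive span(i,h) via R1 from span(i,a), edge(a,h)
round 2: derive span(i,j) via R1 from span(i,b), edge(b,j)
round 2: derive span(j,d) via R1 from span(j,a), edge(a,d)
round 2: derive span(j,f) via R1 from span(j,a), edge(a,f)
round 2: derive span(j,h) via R1 from span(j,a), edge(a,h)
round 2: derive span(j,j) via R1 from span(j,b), edge(b,j)
round 3: derive span(a,a) via R1 from span(a,j), edge(j,a)
round 3: derive span(b,d) via R1 from span(b,a), edge(a,d)
round 3: derive span(b,h) via R1 from span(b,a), edge(a,h)
round 3: derive span(f,a) via R1 from span(f,j), edge(j,a)
round 3: derive span(f,i) via R1 from span(f,d), edge(d,i)
round 3: derive span(h,a) via R1 from span(h,j), edge(j,a)

span(f,f)  [via R1]
  span(f,b)  [via R0]
    edge(f,b)  [fact]
  edge(b,f)  [fact]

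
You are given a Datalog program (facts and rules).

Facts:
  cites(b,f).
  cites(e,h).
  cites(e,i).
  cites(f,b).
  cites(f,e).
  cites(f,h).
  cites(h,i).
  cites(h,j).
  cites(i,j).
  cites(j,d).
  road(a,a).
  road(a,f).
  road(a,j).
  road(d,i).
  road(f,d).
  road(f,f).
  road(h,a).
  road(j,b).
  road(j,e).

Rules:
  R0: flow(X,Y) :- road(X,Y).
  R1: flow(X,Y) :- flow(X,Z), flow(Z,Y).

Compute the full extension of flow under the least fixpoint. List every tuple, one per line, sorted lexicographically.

flow(a,a)
flow(a,b)
flow(a,d)
flow(a,e)
flow(a,f)
flow(a,i)
flow(a,j)
flow(d,i)
flow(f,d)
flow(f,f)
flow(f,i)
flow(h,a)
flow(h,b)
flow(h,d)
flow(h,e)
flow(h,f)
flow(h,i)
flow(h,j)
flow(j,b)
flow(j,e)

round 1: derive flow(a,a) via R0 from road(a,a)
round 1: derive flow(a,f) via R0 from road(a,f)
round 1: derive flow(a,j) via R0 from road(a,j)
round 1: derive flow(d,i) via R0 from road(d,i)
round 1: derive flow(f,d) via R0 from road(f,d)
round 1: derive flow(f,f) via R0 from road(f,f)
round 1: derive flow(h,a) via R0 from road(h,a)
round 1: derive flow(j,b) via R0 from road(j,b)
round 1: derive flow(j,e) via R0 from road(j,e)
round 2: derive flow(a,b) via R1 from flow(a,j), flow(j,b)
round 2: derive flow(a,d) via R1 from flow(a,f), flow(f,d)
round 2: derive flow(a,e) via R1 from flow(a,j), flow(j,e)
round 2: derive flow(f,i) via R1 from flow(f,d), flow(d,i)
round 2: derive flow(h,f) via R1 from flow(h,a), flow(a,f)
round 2: derive flow(h,j) via R1 from flow(h,a), flow(a,j)
round 3: derive flow(a,i) via R1 from flow(a,d), flow(d,i)
round 3: derive flow(h,b) via R1 from flow(h,a), flow(a,b)
round 3: derive flow(h,d) via R1 from flow(h,a), flow(a,d)
round 3: derive flow(h,e) via R1 from flow(h,a), flow(a,e)
round 3: derive flow(h,i) via R1 from flow(h,f), flow(f,i)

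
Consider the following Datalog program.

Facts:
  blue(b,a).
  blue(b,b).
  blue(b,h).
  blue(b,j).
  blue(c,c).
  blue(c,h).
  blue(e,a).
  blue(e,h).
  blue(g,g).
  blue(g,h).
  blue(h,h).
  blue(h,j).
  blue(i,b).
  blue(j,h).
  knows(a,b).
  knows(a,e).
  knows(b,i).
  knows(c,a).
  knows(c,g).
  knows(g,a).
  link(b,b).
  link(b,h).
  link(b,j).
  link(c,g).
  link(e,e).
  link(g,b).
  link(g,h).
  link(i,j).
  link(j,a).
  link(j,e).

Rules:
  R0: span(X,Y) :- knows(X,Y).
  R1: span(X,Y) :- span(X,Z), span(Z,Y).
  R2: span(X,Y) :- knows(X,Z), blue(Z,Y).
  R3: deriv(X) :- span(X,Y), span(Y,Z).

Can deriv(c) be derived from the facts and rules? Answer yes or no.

round 1: derive span(a,b) via R0 from knows(a,b)
round 1: derive span(a,e) via R0 from knows(a,e)
round 1: derive span(b,i) via R0 from knows(b,i)
round 1: derive span(c,a) via R0 from knows(c,a)
round 1: derive span(c,g) via R0 from knows(c,g)
round 1: derive span(g,a) via R0 from knows(g,a)
round 1: derive span(a,a) via R2 from knows(a,b), blue(b,a)
round 1: derive span(a,h) via R2 from knows(a,b), blue(b,h)
round 1: derive span(a,j) via R2 from knows(a,b), blue(b,j)
round 1: derive span(b,b) via R2 from knows(b,i), blue(i,b)
round 1: derive span(c,h) via R2 from knows(c,g), blue(g,h)
round 2: derive span(a,i) via R1 from span(a,b), span(b,i)
round 2: derive span(c,b) via R1 from span(c,a), span(a,b)
round 2: derive span(c,e) via R1 from span(c,a), span(a,e)
round 2: derive span(c,j) via R1 from span(c,a), span(a,j)
round 2: derive span(g,b) via R1 from span(g,a), span(a,b)
round 2: derive span(g,e) via R1 from span(g,a), span(a,e)
round 2: derive span(g,h) via R1 from span(g,a), span(a,h)
round 2: derive span(g,j) via R1 from span(g,a), span(a,j)
round 2: derive deriv(a) via R3 from span(a,a), span(a,a)
round 2: derive deriv(b) via R3 from span(b,b), span(b,b)
round 2: derive deriv(c) via R3 from span(c,a), span(a,a)
round 2: derive deriv(g) via R3 from span(g,a), span(a,a)
round 3: derive span(c,i) via R1 from span(c,a), span(a,i)
round 3: derive span(g,i) via R1 from span(g,a), span(a,i)

yes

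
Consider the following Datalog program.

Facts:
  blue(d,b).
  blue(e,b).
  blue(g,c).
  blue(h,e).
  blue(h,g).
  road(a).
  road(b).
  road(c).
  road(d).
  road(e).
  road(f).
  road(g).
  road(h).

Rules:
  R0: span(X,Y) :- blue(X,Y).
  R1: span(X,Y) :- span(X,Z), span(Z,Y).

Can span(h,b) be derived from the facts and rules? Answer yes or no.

round 1: derive span(d,b) via R0 from blue(d,b)
round 1: derive span(e,b) via R0 from blue(e,b)
round 1: derive span(g,c) via R0 from blue(g,c)
round 1: derive span(h,e) via R0 from blue(h,e)
round 1: derive span(h,g) via R0 from blue(h,g)
round 2: derive span(h,b) via R1 from span(h,e), span(e,b)
round 2: derive span(h,c) via R1 from span(h,g), span(g,c)

yes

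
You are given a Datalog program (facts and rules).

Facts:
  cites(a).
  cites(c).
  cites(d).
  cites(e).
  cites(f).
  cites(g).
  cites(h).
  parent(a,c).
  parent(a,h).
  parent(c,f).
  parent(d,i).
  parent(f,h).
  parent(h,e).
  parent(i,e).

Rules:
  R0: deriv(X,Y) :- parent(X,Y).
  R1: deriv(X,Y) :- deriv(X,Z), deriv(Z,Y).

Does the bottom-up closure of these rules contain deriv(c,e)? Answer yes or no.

round 1: derive deriv(a,c) via R0 from parent(a,c)
round 1: derive deriv(a,h) via R0 from parent(a,h)
round 1: derive deriv(c,f) via R0 from parent(c,f)
round 1: derive deriv(d,i) via R0 from parent(d,i)
round 1: derive deriv(f,h) via R0 from parent(f,h)
round 1: derive deriv(h,e) via R0 from parent(h,e)
round 1: derive deriv(i,e) via R0 from parent(i,e)
round 2: derive deriv(a,e) via R1 from deriv(a,h), deriv(h,e)
round 2: derive deriv(a,f) via R1 from deriv(a,c), deriv(c,f)
round 2: derive deriv(c,h) via R1 from deriv(c,f), deriv(f,h)
round 2: derive deriv(d,e) via R1 from deriv(d,i), deriv(i,e)
round 2: derive deriv(f,e) via R1 from deriv(f,h), deriv(h,e)
round 3: derive deriv(c,e) via R1 from deriv(c,f), deriv(f,e)

yes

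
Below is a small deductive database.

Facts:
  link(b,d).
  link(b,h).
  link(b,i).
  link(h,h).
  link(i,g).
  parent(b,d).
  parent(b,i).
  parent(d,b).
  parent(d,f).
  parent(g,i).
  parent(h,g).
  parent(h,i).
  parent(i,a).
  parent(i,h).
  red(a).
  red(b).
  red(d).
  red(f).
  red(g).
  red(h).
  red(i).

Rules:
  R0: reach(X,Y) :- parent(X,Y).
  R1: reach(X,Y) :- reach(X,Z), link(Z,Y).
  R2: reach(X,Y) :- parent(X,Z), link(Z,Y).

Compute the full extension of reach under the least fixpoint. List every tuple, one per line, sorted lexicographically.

reach(b,d)
reach(b,g)
reach(b,i)
reach(d,b)
reach(d,d)
reach(d,f)
reach(d,g)
reach(d,h)
reach(d,i)
reach(g,g)
reach(g,i)
reach(h,g)
reach(h,i)
reach(i,a)
reach(i,h)

round 1: derive reach(b,d) via R0 from parent(b,d)
round 1: derive reach(b,i) via R0 from parent(b,i)
round 1: derive reach(d,b) via R0 from parent(d,b)
round 1: derive reach(d,f) via R0 from parent(d,f)
round 1: derive reach(g,i) via R0 from parent(g,i)
round 1: derive reach(h,g) via R0 from parent(h,g)
round 1: derive reach(h,i) via R0 from parent(h,i)
round 1: derive reach(i,a) via R0 from parent(i,a)
round 1: derive reach(i,h) via R0 from parent(i,h)
round 1: derive reach(b,g) via R2 from parent(b,i), link(i,g)
round 1: derive reach(d,d) via R2 from parent(d,b), link(b,d)
round 1: derive reach(d,h) via R2 from parent(d,b), link(b,h)
round 1: derive reach(d,i) via R2 from parent(d,b), link(b,i)
round 1: derive reach(g,g) via R2 from parent(g,i), link(i,g)
round 2: derive reach(d,g) via R1 from reach(d,i), link(i,g)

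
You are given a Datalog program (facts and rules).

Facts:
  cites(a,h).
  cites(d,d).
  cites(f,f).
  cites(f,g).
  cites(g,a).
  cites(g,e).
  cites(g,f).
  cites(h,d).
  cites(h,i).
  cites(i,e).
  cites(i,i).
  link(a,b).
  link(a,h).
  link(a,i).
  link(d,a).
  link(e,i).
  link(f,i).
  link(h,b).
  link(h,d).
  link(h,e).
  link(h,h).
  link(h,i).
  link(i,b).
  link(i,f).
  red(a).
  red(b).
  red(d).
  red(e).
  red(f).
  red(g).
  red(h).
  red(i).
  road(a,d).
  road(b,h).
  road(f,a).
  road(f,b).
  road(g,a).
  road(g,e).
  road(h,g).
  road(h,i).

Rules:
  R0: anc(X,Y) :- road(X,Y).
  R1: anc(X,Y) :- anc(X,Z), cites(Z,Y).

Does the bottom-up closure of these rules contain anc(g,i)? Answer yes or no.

round 1: derive anc(a,d) via R0 from road(a,d)
round 1: derive anc(b,h) via R0 from road(b,h)
round 1: derive anc(f,a) via R0 from road(f,a)
round 1: derive anc(f,b) via R0 from road(f,b)
round 1: derive anc(g,a) via R0 from road(g,a)
round 1: derive anc(g,e) via R0 from road(g,e)
round 1: derive anc(h,g) via R0 from road(h,g)
round 1: derive anc(h,i) via R0 from road(h,i)
round 2: derive anc(b,d) via R1 from anc(b,h), cites(h,d)
round 2: derive anc(b,i) via R1 from anc(b,h), cites(h,i)
round 2: derive anc(f,h) via R1 from anc(f,a), cites(a,h)
round 2: derive anc(g,h) via R1 from anc(g,a), cites(a,h)
round 2: derive anc(h,a) via R1 from anc(h,g), cites(g,a)
round 2: derive anc(h,e) via R1 from anc(h,g), cites(g,e)
round 2: derive anc(h,f) via R1 from anc(h,g), cites(g,f)
round 3: derive anc(b,e) via R1 from anc(b,i), cites(i,e)
round 3: derive anc(f,d) via R1 from anc(f,h), cites(h,d)
round 3: derive anc(f,i) via R1 from anc(f,h), cites(h,i)
round 3: derive anc(g,d) via R1 from anc(g,h), cites(h,d)
round 3: derive anc(g,i) via R1 from anc(g,h), cites(h,i)
round 3: derive anc(h,h) via R1 from anc(h,a), cites(a,h)
round 4: derive anc(f,e) via R1 from anc(f,i), cites(i,e)
round 4: derive anc(h,d) via R1 from anc(h,h), cites(h,d)

yes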